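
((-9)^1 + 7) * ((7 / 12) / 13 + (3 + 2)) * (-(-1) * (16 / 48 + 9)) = -11018 / 117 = -94.17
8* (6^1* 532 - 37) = 25240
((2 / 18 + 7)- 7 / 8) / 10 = 449 / 720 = 0.62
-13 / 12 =-1.08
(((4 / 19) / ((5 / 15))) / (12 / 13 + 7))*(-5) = -780 / 1957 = -0.40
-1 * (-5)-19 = -14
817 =817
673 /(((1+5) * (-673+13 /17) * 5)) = -11441 /342840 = -0.03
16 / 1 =16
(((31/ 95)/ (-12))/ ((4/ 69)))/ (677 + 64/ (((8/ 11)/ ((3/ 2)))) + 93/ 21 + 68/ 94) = -234577/ 407141120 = -0.00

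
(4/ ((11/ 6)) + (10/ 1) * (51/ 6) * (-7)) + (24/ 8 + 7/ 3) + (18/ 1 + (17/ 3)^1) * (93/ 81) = -499238/ 891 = -560.31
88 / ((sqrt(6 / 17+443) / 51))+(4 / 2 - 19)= -17+4488 * sqrt(128129) / 7537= 196.15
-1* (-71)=71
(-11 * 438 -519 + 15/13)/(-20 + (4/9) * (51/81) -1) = 16855938/65455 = 257.52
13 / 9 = 1.44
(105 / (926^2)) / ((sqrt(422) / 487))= 51135*sqrt(422) / 361854872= 0.00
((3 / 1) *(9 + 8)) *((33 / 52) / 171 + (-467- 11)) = -24377.81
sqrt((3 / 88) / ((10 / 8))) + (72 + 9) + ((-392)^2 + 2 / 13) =sqrt(330) / 110 + 1998687 / 13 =153745.32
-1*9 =-9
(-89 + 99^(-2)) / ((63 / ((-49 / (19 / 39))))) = 79378208 / 558657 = 142.09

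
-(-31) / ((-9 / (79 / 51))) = -2449 / 459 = -5.34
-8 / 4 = -2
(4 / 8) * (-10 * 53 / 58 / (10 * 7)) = -53 / 812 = -0.07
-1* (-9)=9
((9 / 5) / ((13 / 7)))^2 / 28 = 567 / 16900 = 0.03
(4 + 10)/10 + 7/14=19/10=1.90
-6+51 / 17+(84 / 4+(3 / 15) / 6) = 541 / 30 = 18.03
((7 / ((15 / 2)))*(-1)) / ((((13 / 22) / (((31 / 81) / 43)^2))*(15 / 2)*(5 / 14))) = -8287664 / 177420101625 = -0.00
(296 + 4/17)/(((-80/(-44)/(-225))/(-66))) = 41131530/17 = 2419501.76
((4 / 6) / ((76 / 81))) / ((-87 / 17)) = -153 / 1102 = -0.14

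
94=94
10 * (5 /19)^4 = 6250 /130321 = 0.05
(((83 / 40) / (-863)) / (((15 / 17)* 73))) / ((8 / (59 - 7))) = -18343 / 75598800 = -0.00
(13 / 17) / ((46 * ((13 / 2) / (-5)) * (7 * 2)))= -5 / 5474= -0.00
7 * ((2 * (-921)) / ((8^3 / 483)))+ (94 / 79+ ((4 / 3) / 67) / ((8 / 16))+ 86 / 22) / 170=-2719503110573 / 223576320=-12163.65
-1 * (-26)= 26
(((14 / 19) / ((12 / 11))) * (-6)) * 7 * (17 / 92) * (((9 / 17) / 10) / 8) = -4851 / 139840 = -0.03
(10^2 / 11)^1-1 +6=155 / 11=14.09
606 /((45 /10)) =404 /3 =134.67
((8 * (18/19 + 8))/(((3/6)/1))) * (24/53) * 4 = 261120/1007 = 259.30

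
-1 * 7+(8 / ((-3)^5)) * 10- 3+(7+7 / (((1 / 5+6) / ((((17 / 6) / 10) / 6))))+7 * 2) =10.72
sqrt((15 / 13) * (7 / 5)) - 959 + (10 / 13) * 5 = -12417 / 13 + sqrt(273) / 13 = -953.88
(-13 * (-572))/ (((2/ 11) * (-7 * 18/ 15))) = -102245/ 21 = -4868.81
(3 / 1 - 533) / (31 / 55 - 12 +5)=14575 / 177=82.34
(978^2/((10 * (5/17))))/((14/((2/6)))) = 1355019/175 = 7742.97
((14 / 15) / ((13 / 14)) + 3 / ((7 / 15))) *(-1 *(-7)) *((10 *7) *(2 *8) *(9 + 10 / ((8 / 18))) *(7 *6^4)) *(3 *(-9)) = -5845770798336 / 13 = -449674676795.08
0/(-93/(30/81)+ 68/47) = 0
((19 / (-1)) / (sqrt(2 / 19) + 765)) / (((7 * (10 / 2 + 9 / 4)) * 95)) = -11628 / 2257212419 + 4 * sqrt(38) / 11286062095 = -0.00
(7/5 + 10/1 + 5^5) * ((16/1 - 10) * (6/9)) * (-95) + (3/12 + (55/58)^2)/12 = -1191831.90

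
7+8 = 15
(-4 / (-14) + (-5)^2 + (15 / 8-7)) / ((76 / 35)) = 5645 / 608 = 9.28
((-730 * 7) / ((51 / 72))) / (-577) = 122640 / 9809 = 12.50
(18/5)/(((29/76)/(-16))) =-21888/145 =-150.95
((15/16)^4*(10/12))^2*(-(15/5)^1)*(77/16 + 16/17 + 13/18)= -37619912109375/4672924418048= -8.05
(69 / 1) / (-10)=-69 / 10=-6.90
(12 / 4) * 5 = 15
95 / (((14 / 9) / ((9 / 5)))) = 1539 / 14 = 109.93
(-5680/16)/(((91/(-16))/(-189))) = -153360/13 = -11796.92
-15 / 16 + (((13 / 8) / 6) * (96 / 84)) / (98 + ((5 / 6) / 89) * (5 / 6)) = -32860713 / 35169904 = -0.93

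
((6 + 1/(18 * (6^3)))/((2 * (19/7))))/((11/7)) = 1143121/1625184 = 0.70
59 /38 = 1.55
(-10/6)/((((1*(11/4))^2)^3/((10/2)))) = -102400/5314683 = -0.02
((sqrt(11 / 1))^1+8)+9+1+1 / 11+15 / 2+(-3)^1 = sqrt(11)+497 / 22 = 25.91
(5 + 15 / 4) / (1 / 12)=105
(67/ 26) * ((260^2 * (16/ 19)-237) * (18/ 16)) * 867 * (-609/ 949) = -342932399716473/ 3750448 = -91437716.17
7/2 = 3.50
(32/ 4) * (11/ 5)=88/ 5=17.60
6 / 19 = 0.32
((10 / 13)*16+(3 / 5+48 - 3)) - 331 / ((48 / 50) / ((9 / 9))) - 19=-305.88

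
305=305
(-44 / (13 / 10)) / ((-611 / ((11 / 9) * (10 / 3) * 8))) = 387200 / 214461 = 1.81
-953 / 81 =-11.77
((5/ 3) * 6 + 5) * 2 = 30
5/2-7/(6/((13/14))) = 17/12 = 1.42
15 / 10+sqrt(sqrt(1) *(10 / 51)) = sqrt(510) / 51+3 / 2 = 1.94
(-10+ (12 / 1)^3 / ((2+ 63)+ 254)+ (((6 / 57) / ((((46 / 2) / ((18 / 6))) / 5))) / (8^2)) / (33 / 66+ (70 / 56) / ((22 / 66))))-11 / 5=-642970883 / 94794040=-6.78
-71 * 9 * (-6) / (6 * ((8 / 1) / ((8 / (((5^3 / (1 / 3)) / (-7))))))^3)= -24353 / 5859375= -0.00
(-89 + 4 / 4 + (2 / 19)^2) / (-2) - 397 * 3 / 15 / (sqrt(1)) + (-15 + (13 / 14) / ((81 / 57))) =-49.75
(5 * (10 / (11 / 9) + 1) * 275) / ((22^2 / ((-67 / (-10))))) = 169175 / 968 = 174.77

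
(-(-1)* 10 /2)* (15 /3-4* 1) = 5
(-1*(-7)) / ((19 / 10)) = 70 / 19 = 3.68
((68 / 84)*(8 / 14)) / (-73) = -68 / 10731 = -0.01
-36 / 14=-18 / 7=-2.57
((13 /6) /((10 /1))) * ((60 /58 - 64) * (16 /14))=-47476 /3045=-15.59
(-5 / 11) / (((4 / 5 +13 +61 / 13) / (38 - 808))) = 11375 / 601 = 18.93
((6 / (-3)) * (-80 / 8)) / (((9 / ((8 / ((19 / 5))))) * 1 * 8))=100 / 171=0.58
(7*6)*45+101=1991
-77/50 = -1.54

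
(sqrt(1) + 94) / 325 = 19 / 65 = 0.29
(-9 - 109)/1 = -118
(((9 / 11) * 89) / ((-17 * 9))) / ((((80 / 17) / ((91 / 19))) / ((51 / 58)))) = -413049 / 969760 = -0.43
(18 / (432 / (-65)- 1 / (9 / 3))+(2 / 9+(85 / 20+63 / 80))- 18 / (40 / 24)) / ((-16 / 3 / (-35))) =-55693603 / 1045248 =-53.28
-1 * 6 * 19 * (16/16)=-114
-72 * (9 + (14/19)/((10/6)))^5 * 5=-41811400199826504/1547561875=-27017595.14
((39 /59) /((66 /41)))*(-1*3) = -1599 /1298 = -1.23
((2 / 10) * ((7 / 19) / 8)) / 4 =7 / 3040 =0.00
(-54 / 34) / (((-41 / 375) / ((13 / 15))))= 8775 / 697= 12.59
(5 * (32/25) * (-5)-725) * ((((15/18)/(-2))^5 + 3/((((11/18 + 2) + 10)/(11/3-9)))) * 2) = 54786354187/28242432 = 1939.86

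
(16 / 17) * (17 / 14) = 1.14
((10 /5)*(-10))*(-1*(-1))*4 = -80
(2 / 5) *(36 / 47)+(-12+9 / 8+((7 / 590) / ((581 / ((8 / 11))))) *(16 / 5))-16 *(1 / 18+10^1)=-781357047859 / 4557148200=-171.46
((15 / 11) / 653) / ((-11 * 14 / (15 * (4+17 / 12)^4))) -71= -181399941913 / 2548643328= -71.18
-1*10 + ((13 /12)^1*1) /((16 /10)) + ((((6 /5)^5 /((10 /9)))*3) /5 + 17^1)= 67655821 /7500000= 9.02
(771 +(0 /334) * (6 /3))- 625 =146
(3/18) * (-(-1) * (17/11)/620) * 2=17/20460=0.00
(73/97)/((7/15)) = 1095/679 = 1.61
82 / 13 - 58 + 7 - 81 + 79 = -607 / 13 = -46.69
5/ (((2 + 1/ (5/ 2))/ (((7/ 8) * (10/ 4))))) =4.56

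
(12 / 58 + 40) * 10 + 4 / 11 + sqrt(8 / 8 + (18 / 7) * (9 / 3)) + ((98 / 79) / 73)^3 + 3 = sqrt(427) / 7 + 24806141177804027 / 61184376299497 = 408.38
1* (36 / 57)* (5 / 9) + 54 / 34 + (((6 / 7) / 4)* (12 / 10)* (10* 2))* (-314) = -10940423 / 6783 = -1612.92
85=85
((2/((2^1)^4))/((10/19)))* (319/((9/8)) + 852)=9709/36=269.69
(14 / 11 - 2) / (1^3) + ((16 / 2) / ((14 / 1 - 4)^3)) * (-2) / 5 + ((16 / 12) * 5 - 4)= 39934 / 20625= 1.94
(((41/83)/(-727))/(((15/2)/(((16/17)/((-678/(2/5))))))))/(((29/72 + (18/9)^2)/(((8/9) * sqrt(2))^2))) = 1343488/74408775532425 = 0.00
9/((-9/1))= -1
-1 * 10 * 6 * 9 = -540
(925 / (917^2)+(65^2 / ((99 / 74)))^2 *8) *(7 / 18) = 657575349369085925 / 21192565086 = 31028586.99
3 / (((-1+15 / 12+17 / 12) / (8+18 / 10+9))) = 846 / 25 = 33.84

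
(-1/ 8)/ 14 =-1/ 112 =-0.01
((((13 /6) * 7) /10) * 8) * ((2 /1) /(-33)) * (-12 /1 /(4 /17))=37.50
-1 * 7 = -7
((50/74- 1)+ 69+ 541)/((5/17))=383486/185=2072.90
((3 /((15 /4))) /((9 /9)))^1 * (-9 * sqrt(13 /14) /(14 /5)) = -9 * sqrt(182) /49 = -2.48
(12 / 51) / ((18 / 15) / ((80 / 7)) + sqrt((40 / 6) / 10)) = 0.26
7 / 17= 0.41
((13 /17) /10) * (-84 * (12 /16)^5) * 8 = -66339 /5440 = -12.19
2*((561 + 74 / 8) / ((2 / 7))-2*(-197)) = 19119 / 4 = 4779.75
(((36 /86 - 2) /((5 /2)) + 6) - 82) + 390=67374 /215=313.37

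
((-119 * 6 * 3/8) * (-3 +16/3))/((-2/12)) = 3748.50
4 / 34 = 2 / 17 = 0.12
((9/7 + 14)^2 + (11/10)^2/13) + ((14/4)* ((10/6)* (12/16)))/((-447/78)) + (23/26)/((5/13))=558284709/2372825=235.28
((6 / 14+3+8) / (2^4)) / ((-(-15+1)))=5 / 98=0.05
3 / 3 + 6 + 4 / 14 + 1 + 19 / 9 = 655 / 63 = 10.40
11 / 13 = 0.85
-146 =-146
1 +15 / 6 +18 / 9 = 11 / 2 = 5.50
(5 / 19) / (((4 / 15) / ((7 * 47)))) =24675 / 76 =324.67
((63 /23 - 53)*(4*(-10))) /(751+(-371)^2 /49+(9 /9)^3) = 46240 /81903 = 0.56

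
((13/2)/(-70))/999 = -13/139860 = -0.00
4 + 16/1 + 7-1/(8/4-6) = 109/4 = 27.25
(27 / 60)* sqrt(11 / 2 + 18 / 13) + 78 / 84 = 13 / 14 + 9* sqrt(4654) / 520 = 2.11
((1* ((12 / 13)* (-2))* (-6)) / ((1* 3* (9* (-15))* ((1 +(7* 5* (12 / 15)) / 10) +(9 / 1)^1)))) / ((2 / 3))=-1 / 312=-0.00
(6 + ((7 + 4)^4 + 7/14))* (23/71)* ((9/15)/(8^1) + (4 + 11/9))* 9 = 256981599/1136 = 226216.20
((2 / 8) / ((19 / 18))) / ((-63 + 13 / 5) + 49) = -15 / 722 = -0.02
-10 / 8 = -5 / 4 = -1.25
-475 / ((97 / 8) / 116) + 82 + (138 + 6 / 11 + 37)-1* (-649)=-3881516 / 1067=-3637.78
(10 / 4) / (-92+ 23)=-5 / 138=-0.04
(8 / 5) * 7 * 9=504 / 5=100.80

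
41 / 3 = 13.67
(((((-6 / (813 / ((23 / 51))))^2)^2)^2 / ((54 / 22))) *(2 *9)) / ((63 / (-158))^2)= 11010309018677106688 / 15853242007985059437343795318942096227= 0.00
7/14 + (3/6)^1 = 1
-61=-61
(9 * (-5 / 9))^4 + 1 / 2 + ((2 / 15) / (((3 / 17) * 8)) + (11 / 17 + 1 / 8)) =3833363 / 6120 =626.37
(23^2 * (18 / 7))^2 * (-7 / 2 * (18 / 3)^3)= -9792196272 / 7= -1398885181.71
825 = 825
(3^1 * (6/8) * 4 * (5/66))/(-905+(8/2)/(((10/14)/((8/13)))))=-975/1289222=-0.00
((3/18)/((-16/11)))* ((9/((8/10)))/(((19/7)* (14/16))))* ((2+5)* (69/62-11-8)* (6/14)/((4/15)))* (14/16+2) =189389475/603136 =314.01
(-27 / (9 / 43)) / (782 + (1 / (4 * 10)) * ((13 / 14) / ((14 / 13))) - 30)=-337120 / 1965283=-0.17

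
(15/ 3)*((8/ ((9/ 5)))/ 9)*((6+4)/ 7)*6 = 4000/ 189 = 21.16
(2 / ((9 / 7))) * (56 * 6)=522.67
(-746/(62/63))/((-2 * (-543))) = -7833/11222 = -0.70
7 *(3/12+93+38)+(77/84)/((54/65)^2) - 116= 28136303/34992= 804.08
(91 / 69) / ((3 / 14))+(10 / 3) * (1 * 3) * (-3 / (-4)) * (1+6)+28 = 35875 / 414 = 86.65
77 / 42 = 11 / 6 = 1.83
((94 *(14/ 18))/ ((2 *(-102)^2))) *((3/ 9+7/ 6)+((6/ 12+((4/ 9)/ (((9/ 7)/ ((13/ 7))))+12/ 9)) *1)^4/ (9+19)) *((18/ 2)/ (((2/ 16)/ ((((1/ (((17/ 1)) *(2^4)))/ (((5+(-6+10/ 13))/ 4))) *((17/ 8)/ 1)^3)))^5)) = -6669028418268176558025320243/ 26498949067796948044480512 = -251.67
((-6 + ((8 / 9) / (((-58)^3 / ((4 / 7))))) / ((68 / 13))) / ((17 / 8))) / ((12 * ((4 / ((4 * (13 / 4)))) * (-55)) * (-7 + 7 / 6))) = -2037408451 / 854797256775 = -0.00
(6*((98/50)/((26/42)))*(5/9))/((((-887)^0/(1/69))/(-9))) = -2058/1495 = -1.38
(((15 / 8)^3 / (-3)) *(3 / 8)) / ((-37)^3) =3375 / 207474688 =0.00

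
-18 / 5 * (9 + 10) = -342 / 5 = -68.40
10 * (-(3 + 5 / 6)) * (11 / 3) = -1265 / 9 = -140.56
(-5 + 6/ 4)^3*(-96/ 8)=1029/ 2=514.50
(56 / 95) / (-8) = -7 / 95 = -0.07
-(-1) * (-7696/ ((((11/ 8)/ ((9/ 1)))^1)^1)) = -554112/ 11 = -50373.82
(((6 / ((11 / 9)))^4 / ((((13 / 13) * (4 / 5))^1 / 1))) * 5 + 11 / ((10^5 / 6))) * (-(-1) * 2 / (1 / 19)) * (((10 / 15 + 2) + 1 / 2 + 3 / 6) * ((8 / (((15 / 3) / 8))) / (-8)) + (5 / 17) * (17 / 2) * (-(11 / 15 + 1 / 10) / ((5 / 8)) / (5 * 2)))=-1565094029577117 / 1830125000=-855184.22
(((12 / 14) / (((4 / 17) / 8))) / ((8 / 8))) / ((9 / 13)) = 42.10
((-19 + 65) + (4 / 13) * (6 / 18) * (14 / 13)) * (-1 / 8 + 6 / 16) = 11689 / 1014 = 11.53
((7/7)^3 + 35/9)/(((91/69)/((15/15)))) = 1012/273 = 3.71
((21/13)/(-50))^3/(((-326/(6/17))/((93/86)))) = 2583819/65444785250000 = 0.00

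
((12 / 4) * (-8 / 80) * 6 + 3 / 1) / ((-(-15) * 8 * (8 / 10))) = 1 / 80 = 0.01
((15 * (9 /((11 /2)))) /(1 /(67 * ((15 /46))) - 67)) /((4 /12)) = -814050 /740179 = -1.10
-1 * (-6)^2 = -36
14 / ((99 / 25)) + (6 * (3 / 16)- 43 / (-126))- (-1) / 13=40669 / 8008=5.08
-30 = -30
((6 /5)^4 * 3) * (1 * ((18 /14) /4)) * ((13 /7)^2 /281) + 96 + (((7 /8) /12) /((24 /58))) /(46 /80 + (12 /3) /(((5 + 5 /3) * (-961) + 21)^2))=7053293286082785406001 /73219348116950490000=96.33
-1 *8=-8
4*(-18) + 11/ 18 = -71.39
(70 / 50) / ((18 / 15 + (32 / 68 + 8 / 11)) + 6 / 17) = 1309 / 2572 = 0.51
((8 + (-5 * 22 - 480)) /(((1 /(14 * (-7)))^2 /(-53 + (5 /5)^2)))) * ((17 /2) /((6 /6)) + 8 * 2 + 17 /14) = 7473997440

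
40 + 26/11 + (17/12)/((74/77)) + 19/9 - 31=438061/29304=14.95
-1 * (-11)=11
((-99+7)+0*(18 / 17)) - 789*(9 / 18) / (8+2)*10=-486.50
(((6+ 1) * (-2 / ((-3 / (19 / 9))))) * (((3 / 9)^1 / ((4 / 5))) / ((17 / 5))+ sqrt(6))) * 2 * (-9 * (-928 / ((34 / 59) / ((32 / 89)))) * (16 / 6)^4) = 11930855014400 / 18750609+ 1908936802304 * sqrt(6) / 367659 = 13354383.95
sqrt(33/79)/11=sqrt(2607)/869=0.06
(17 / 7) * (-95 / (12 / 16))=-6460 / 21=-307.62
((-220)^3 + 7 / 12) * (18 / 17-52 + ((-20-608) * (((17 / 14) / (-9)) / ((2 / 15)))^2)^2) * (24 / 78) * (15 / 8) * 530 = -3702845282167204156904525 / 2750739264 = -1346127323162826.73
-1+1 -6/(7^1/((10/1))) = -60/7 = -8.57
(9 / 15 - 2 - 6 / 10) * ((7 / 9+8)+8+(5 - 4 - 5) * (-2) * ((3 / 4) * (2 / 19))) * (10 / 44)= -14885 / 1881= -7.91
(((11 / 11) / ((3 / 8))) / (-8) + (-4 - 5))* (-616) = 17248 / 3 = 5749.33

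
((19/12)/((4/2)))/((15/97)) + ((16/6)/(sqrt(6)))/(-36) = 1843/360 - sqrt(6)/81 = 5.09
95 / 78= 1.22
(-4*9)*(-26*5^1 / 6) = 780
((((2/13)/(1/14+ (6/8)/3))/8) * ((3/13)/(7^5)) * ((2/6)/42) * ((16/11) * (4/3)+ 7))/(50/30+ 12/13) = 295/13108149054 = 0.00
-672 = -672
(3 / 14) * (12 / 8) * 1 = 9 / 28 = 0.32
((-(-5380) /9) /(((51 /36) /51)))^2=463110400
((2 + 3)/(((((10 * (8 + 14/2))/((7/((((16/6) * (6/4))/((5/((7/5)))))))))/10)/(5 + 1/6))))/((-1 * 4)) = -775/288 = -2.69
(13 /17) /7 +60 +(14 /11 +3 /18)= 483403 /7854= 61.55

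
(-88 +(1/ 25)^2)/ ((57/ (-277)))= 5078241/ 11875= 427.64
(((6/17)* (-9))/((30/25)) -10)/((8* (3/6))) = -215/68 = -3.16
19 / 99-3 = -278 / 99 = -2.81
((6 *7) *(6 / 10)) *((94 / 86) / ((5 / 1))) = 5922 / 1075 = 5.51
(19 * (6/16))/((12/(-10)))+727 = 11537/16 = 721.06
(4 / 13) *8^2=256 / 13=19.69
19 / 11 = 1.73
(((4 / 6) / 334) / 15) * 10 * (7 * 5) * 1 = 70 / 1503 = 0.05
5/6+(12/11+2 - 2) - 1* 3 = -71/66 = -1.08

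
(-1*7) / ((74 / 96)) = -9.08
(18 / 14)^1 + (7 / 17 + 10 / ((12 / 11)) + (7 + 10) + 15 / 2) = 12625 / 357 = 35.36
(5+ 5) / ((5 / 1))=2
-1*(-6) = 6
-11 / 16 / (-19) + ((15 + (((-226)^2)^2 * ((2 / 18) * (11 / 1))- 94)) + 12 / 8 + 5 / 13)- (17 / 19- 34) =3188481682.25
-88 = -88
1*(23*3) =69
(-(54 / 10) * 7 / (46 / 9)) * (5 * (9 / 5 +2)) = -32319 / 230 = -140.52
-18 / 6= -3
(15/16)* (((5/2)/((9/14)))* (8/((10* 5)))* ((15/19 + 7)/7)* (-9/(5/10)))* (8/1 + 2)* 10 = -22200/19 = -1168.42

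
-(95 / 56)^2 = -9025 / 3136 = -2.88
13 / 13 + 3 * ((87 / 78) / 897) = 7803 / 7774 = 1.00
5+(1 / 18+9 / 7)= 799 / 126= 6.34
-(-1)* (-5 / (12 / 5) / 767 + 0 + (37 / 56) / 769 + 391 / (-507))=-331945195 / 429391144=-0.77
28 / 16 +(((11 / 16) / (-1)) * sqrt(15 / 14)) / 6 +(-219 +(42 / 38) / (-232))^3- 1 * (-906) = -899596820285058149 / 85649485312- 11 * sqrt(210) / 1344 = -10503236.85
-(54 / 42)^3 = -729 / 343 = -2.13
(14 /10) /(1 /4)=28 /5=5.60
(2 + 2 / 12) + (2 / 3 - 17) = -85 / 6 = -14.17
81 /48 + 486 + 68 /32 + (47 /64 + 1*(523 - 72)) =60259 /64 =941.55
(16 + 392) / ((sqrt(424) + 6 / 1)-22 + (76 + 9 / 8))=1596096 / 211985-52224* sqrt(106) / 211985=4.99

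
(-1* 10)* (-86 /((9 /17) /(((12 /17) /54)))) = 1720 /81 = 21.23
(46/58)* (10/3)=2.64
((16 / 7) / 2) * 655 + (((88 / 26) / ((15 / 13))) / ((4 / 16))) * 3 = 783.77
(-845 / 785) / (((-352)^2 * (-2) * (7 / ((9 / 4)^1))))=1521 / 1089363968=0.00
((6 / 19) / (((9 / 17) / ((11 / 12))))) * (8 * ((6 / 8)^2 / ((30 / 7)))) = 1309 / 2280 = 0.57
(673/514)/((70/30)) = 2019/3598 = 0.56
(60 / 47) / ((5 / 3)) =36 / 47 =0.77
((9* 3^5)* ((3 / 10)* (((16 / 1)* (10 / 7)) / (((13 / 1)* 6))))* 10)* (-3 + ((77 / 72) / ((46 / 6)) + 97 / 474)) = -64946610 / 12719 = -5106.27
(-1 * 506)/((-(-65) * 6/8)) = -2024/195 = -10.38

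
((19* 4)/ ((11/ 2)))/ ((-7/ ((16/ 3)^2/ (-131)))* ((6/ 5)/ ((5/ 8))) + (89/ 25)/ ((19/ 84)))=1155200/ 6490407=0.18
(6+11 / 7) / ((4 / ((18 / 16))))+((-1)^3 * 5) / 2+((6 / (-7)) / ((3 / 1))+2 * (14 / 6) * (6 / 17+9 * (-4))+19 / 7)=-625635 / 3808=-164.29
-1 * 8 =-8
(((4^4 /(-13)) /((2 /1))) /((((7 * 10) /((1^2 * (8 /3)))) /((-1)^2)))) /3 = -512 /4095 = -0.13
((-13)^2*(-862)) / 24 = -72839 / 12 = -6069.92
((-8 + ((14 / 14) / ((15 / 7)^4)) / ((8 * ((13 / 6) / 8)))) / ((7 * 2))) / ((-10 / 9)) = 875099 / 1706250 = 0.51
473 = 473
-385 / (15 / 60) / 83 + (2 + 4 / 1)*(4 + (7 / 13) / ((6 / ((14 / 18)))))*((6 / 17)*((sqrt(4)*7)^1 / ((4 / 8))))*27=6496.96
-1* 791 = -791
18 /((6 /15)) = 45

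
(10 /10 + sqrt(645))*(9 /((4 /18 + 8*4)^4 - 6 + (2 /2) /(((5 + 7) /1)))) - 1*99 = -2800817151381 /28291084723 + 236196*sqrt(645) /28291084723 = -99.00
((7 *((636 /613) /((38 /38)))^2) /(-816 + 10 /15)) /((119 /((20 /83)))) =-12134880 /648446902157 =-0.00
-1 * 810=-810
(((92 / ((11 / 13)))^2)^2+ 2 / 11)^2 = 4186484025046489372175524 / 214358881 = 19530256948143377.24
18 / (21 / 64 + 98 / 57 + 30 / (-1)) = -0.64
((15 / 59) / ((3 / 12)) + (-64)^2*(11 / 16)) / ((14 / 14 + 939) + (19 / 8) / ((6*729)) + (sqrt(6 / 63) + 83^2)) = 11152785928570638912 / 30995612923496769413 - 67835612132352*sqrt(42) / 30995612923496769413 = 0.36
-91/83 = -1.10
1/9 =0.11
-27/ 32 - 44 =-44.84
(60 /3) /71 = 20 /71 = 0.28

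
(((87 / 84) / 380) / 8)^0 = 1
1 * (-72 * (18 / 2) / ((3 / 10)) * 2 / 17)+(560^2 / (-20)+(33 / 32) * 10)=-4331275 / 272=-15923.81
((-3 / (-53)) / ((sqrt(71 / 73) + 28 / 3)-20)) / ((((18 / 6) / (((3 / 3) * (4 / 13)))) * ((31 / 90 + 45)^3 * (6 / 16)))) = -54494208000 / 3470670621032551937-69984000 * sqrt(5183) / 3470670621032551937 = -0.00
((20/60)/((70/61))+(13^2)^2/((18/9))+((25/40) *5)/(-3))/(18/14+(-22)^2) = 11994989/407640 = 29.43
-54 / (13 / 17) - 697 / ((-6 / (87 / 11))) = 242573 / 286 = 848.16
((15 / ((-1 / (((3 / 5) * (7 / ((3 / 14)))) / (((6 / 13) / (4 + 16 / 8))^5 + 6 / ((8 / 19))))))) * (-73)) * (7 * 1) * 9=2008109972232 / 21163705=94884.61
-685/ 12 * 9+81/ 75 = -51267/ 100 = -512.67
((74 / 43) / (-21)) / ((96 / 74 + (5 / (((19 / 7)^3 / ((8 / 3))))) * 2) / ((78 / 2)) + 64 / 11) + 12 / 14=34850874543 / 41330736560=0.84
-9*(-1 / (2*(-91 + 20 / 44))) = -33 / 664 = -0.05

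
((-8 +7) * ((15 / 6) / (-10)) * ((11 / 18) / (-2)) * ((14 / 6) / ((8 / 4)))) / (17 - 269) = 11 / 31104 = 0.00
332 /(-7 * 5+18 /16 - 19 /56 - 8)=-4648 /591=-7.86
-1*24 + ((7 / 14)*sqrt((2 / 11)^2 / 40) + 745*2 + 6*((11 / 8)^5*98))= sqrt(10) / 220 + 35683969 / 8192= 4355.97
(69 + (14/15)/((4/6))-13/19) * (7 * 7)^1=324527/95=3416.07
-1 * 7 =-7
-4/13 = -0.31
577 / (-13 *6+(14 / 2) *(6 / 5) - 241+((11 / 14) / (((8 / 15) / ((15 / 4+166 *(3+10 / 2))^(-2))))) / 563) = -322639581690265 / 173677390073692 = -1.86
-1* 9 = -9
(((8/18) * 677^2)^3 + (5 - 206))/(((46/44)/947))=128376238343831273680478/16767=7656482277320407567.27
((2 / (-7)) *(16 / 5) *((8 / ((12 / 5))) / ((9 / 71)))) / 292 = -1136 / 13797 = -0.08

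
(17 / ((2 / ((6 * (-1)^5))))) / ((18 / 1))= -2.83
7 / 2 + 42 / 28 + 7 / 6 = 37 / 6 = 6.17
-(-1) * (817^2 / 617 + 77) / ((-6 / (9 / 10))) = -1072497 / 6170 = -173.82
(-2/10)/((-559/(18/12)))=0.00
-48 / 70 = -24 / 35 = -0.69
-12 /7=-1.71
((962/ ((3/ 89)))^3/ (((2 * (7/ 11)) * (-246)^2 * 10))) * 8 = 3451897771569676/ 14296905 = 241443709.08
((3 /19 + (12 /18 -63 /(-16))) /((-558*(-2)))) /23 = 0.00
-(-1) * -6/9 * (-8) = 16/3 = 5.33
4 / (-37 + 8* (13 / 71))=-0.11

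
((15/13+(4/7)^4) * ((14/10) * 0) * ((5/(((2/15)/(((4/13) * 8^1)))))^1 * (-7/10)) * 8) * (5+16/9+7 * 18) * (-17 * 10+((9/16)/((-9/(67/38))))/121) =0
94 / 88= 47 / 44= 1.07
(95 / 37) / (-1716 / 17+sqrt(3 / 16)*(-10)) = -3695120 / 145002371+274550*sqrt(3) / 435007113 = -0.02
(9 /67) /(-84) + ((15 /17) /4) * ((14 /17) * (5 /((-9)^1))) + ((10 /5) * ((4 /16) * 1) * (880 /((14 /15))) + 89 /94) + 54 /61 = 2206408425713 /4663152564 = 473.16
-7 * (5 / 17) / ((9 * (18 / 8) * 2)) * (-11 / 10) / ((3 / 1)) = 77 / 4131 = 0.02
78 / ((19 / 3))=234 / 19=12.32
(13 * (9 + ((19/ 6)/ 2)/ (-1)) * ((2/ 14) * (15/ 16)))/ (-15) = -1157/ 1344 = -0.86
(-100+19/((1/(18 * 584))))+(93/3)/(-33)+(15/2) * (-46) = 6576308/33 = 199282.06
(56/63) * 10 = 80/9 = 8.89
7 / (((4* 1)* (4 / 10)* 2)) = 35 / 16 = 2.19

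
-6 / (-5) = 6 / 5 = 1.20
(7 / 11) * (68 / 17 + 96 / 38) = 868 / 209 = 4.15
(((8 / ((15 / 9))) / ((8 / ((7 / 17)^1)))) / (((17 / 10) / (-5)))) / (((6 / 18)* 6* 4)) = -105 / 1156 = -0.09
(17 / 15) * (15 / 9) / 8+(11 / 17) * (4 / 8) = 685 / 1224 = 0.56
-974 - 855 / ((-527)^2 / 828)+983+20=7346201 / 277729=26.45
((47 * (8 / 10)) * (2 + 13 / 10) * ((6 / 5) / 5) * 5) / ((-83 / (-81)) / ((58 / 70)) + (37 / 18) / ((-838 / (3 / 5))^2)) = 61403636710944 / 510005139565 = 120.40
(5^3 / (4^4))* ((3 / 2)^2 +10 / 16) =2875 / 2048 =1.40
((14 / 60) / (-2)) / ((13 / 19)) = -133 / 780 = -0.17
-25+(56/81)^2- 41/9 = -190778/6561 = -29.08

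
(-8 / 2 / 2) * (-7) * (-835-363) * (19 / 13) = -318668 / 13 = -24512.92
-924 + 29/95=-87751/95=-923.69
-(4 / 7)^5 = -1024 / 16807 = -0.06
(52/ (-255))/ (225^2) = -52/ 12909375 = -0.00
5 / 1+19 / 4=39 / 4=9.75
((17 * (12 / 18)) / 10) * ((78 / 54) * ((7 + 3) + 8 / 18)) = 20774 / 1215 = 17.10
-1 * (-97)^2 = -9409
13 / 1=13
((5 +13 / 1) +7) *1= 25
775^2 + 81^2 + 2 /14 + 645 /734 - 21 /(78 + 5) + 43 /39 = 10098570159829 /16631706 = 607187.87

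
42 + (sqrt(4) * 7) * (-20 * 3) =-798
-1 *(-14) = 14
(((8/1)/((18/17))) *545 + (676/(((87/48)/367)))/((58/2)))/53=66892708/401157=166.75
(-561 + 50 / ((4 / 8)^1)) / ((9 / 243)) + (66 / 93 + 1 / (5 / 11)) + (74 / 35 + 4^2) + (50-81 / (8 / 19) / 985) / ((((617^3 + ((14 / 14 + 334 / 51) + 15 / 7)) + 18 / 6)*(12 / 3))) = -7126892139359125022983 / 573547874086100480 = -12425.98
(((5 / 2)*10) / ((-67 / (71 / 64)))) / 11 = -1775 / 47168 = -0.04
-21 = -21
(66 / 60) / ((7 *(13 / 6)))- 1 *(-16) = 7313 / 455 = 16.07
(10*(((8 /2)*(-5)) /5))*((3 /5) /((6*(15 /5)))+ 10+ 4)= -1684 /3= -561.33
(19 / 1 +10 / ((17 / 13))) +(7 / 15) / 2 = 13709 / 510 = 26.88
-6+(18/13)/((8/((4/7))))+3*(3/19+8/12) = -5926/1729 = -3.43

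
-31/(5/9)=-279/5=-55.80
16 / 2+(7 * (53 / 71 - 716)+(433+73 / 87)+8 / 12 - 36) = -28415861 / 6177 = -4600.27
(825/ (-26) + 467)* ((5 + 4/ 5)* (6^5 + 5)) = 2553669733/ 130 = 19643613.33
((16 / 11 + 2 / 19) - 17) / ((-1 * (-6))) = -3227 / 1254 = -2.57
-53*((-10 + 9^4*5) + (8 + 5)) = -1738824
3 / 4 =0.75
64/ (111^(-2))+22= 788566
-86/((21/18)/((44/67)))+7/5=-110237/2345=-47.01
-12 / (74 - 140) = 2 / 11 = 0.18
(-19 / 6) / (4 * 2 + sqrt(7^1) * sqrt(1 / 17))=-1292 / 3243 + 19 * sqrt(119) / 6486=-0.37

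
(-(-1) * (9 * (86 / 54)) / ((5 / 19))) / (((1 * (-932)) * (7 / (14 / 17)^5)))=-15692936 / 4962400215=-0.00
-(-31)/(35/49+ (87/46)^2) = 459172/63563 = 7.22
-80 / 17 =-4.71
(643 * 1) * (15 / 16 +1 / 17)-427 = 58109 / 272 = 213.64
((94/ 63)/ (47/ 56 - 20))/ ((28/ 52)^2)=-127088/ 473193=-0.27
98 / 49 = 2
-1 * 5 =-5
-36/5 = -7.20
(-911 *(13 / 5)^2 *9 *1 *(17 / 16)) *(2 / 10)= -23555727 / 2000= -11777.86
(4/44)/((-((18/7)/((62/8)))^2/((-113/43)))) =5321057/2452032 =2.17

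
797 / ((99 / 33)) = 797 / 3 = 265.67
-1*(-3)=3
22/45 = 0.49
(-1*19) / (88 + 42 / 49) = -133 / 622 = -0.21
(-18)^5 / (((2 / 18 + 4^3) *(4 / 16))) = -68024448 / 577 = -117893.32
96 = 96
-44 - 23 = -67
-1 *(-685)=685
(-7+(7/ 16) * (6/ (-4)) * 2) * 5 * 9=-5985/ 16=-374.06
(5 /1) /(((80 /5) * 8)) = 5 /128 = 0.04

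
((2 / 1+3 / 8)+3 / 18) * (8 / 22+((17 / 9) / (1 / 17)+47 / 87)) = 2890973 / 34452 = 83.91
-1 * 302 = -302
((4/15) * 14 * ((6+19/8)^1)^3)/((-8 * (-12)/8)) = 2105341/11520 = 182.76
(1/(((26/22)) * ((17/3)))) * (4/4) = 33/221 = 0.15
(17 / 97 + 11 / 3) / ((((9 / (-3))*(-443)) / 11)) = 12298 / 386739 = 0.03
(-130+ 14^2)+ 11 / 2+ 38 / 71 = 10229 / 142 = 72.04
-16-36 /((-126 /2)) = -108 /7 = -15.43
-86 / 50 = -43 / 25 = -1.72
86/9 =9.56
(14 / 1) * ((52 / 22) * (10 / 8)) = 455 / 11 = 41.36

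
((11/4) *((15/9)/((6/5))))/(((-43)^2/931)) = 256025/133128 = 1.92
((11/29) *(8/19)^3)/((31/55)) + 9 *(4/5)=7.25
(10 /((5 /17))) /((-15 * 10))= -17 /75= -0.23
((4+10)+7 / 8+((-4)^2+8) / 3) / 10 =183 / 80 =2.29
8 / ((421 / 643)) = 5144 / 421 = 12.22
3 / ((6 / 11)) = 11 / 2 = 5.50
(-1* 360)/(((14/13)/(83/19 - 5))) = 28080/133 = 211.13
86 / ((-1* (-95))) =86 / 95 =0.91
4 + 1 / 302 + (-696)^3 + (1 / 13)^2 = -337153531.99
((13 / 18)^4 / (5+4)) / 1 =0.03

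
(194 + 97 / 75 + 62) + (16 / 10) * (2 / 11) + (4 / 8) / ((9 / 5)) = 1276417 / 4950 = 257.86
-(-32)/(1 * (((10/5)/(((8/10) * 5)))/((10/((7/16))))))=10240/7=1462.86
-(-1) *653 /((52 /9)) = 5877 /52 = 113.02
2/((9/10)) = 20/9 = 2.22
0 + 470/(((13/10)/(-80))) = -28923.08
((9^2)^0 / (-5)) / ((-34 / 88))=44 / 85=0.52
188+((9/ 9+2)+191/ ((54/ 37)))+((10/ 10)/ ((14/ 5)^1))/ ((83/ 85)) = 5054918/ 15687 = 322.24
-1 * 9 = -9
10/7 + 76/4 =143/7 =20.43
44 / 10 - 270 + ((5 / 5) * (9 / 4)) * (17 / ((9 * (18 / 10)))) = -47383 / 180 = -263.24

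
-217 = -217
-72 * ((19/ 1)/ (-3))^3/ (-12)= -1524.22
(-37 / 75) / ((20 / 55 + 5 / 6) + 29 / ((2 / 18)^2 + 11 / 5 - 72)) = -11503448 / 18221075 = -0.63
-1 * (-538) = 538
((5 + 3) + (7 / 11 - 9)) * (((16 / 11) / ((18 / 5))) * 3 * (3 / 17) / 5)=-32 / 2057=-0.02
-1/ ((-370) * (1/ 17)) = 17/ 370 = 0.05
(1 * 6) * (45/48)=5.62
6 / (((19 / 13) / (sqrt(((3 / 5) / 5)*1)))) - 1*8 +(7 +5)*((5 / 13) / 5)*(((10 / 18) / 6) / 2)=-931 / 117 +78*sqrt(3) / 95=-6.54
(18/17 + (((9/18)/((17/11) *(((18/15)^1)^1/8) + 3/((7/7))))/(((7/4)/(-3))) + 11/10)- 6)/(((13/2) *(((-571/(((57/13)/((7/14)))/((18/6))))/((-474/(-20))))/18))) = 1.38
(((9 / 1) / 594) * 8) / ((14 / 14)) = 4 / 33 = 0.12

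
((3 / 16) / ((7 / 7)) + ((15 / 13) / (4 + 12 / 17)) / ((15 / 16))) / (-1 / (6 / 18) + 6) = 0.15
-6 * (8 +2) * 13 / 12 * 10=-650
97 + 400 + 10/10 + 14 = 512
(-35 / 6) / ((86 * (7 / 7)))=-35 / 516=-0.07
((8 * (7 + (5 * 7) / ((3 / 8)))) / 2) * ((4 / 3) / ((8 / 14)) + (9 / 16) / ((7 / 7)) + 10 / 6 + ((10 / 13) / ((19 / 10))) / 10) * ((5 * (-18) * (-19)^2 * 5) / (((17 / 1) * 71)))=-7802574675 / 31382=-248632.17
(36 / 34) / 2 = 9 / 17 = 0.53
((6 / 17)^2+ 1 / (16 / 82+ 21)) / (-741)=-43133 / 186095481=-0.00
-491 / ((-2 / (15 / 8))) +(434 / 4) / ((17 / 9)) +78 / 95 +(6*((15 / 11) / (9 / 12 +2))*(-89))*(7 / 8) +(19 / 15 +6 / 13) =7038529417 / 24387792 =288.61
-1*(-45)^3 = 91125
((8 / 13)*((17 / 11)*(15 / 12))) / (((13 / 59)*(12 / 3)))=5015 / 3718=1.35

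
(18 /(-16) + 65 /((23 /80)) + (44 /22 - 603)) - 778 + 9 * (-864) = -1643127 /184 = -8930.04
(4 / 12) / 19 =1 / 57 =0.02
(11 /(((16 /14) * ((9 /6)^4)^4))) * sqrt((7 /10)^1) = 315392 * sqrt(70) /215233605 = 0.01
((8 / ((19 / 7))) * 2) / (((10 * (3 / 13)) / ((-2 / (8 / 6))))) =-364 / 95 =-3.83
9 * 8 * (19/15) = 456/5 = 91.20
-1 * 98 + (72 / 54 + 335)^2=1017199 / 9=113022.11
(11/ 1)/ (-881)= -11/ 881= -0.01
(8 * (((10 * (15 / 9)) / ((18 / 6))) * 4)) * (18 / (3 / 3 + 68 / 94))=150400 / 81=1856.79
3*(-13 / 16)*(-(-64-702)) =-14937 / 8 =-1867.12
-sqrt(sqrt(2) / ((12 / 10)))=-sqrt(15)*2^(3 / 4) / 6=-1.09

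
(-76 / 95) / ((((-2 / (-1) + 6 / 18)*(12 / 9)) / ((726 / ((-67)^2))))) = -6534 / 157115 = -0.04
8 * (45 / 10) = 36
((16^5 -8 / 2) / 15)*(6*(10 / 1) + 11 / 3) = 22253028 / 5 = 4450605.60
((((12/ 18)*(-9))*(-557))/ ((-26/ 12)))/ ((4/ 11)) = -4241.77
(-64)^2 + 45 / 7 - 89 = 28094 / 7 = 4013.43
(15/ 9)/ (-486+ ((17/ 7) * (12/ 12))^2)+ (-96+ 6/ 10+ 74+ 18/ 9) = -19.40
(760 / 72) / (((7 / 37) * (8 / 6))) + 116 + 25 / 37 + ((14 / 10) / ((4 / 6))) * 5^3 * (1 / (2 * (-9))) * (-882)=40469333 / 3108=13021.02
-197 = -197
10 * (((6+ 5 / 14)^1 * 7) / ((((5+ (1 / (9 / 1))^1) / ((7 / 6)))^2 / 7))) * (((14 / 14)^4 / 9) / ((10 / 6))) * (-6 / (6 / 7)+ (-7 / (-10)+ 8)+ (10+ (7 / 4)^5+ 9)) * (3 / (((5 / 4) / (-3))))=-156619170351 / 54169600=-2891.27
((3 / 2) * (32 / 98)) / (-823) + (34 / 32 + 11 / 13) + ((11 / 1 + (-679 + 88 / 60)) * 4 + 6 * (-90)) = -403156393067 / 125820240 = -3204.23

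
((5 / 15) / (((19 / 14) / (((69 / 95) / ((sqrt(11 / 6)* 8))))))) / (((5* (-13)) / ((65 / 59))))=-161* sqrt(66) / 4685780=-0.00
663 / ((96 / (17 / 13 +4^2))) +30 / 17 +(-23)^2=353761 / 544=650.30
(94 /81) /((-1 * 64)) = -47 /2592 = -0.02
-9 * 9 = -81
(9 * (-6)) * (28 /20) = -378 /5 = -75.60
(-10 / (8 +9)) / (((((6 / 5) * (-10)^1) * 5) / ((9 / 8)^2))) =27 / 2176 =0.01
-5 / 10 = -1 / 2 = -0.50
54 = 54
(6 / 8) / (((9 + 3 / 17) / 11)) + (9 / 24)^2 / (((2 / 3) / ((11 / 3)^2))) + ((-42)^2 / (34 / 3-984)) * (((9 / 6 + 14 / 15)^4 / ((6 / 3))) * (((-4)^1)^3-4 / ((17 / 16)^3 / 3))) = 52700474680830799 / 22364369040000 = 2356.45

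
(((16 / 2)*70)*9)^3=128024064000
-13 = -13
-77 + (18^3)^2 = 34012147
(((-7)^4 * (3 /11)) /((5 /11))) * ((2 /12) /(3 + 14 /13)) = 31213 /530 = 58.89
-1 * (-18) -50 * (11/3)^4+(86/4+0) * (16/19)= -9001.55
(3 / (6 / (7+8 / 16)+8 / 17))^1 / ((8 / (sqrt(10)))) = 85* sqrt(10) / 288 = 0.93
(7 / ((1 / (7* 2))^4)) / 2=134456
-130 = -130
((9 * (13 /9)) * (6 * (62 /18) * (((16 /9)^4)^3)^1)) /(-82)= -113434415614394368 /34738832987163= -3265.35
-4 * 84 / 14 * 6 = -144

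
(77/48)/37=77/1776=0.04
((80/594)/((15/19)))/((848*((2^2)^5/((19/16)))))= 0.00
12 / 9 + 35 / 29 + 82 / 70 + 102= 321892 / 3045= 105.71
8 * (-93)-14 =-758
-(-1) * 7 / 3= 7 / 3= 2.33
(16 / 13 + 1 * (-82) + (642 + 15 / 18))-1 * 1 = 43763 / 78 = 561.06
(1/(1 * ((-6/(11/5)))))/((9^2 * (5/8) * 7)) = -44/42525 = -0.00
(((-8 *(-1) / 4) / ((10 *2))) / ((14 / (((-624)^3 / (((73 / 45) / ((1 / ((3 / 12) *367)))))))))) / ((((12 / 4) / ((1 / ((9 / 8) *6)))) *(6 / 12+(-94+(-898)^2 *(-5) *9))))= 215973888 / 13610787894739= 0.00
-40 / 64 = -0.62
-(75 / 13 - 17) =146 / 13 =11.23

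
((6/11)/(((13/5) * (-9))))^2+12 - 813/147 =58345897/9018009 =6.47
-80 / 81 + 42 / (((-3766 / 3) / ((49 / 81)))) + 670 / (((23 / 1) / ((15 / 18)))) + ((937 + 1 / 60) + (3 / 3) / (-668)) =401837707297 / 418457745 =960.28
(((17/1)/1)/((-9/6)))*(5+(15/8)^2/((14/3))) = -87635/1344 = -65.20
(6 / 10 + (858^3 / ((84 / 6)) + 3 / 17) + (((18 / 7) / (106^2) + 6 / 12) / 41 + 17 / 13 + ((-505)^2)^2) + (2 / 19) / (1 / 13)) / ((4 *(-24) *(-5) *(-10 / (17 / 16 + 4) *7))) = -303496634260081068129 / 30950056384000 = -9806012.32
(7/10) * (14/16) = 49/80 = 0.61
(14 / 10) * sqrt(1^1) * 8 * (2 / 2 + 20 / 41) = 3416 / 205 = 16.66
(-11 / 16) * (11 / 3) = -2.52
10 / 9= 1.11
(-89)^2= 7921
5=5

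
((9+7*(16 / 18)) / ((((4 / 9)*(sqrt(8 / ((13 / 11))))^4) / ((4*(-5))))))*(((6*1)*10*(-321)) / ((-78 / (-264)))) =42877575 / 44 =974490.34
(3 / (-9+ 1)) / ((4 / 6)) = -9 / 16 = -0.56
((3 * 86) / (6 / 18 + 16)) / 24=129 / 196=0.66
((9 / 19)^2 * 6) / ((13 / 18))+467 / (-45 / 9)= -2147891 / 23465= -91.54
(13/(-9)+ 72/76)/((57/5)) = -425/9747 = -0.04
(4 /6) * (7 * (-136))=-1904 /3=-634.67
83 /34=2.44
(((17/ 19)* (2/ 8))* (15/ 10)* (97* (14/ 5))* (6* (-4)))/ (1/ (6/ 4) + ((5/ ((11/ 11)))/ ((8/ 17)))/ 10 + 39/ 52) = -83808/ 95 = -882.19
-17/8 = -2.12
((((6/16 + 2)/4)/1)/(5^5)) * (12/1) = 57/25000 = 0.00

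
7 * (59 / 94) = 413 / 94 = 4.39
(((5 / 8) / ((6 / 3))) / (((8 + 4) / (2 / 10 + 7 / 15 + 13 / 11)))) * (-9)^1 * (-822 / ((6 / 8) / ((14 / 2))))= 292495 / 88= 3323.81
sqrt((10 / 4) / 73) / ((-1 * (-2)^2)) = -sqrt(730) / 584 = -0.05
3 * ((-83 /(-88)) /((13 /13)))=249 /88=2.83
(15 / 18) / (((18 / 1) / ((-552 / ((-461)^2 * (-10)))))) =23 / 1912689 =0.00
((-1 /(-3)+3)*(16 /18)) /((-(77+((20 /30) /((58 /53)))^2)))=-33640 /878433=-0.04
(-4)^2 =16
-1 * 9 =-9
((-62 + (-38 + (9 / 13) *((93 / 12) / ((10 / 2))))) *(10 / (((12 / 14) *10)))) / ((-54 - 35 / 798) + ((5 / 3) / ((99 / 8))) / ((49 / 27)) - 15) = 1843861327 / 1101856340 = 1.67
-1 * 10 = -10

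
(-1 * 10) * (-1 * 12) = 120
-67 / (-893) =67 / 893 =0.08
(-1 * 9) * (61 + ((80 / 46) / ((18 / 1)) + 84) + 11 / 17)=-512872 / 391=-1311.69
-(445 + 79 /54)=-24109 /54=-446.46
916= 916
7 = 7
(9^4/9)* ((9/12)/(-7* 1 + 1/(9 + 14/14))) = -3645/46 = -79.24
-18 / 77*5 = -90 / 77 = -1.17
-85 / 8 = -10.62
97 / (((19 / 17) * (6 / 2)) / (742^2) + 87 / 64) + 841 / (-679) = 70.12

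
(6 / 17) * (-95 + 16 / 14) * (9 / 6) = -5913 / 119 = -49.69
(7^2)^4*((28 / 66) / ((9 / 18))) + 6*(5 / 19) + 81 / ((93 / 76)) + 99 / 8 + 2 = 760597558343 / 155496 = 4891428.45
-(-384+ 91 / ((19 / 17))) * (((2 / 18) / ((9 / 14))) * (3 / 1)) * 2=160972 / 513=313.79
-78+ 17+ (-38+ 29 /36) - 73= -6163 /36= -171.19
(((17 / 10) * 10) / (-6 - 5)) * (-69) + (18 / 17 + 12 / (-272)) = 80523 / 748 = 107.65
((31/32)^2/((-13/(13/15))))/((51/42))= -6727/130560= -0.05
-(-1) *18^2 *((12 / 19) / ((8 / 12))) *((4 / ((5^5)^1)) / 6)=3888 / 59375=0.07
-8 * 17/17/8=-1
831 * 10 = 8310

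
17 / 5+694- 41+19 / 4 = 13223 / 20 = 661.15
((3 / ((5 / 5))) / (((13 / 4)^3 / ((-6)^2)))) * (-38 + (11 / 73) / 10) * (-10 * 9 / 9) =14743296 / 12337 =1195.05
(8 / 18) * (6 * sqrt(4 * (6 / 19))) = 16 * sqrt(114) / 57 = 3.00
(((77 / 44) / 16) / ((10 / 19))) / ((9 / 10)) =133 / 576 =0.23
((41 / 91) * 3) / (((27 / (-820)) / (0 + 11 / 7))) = -369820 / 5733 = -64.51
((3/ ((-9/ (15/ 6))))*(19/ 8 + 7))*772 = -24125/ 4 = -6031.25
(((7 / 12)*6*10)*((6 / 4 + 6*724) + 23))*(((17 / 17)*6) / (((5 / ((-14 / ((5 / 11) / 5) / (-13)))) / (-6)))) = -169532748 / 13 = -13040980.62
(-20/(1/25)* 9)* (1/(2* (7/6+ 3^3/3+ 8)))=-123.85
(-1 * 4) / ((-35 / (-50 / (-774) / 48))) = 0.00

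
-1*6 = -6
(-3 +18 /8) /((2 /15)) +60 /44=-375 /88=-4.26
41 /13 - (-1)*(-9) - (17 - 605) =7568 /13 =582.15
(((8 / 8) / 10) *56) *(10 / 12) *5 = 70 / 3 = 23.33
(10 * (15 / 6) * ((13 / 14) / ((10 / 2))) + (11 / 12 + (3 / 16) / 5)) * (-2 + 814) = 272687 / 60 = 4544.78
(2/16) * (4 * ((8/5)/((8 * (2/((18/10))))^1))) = 9/100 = 0.09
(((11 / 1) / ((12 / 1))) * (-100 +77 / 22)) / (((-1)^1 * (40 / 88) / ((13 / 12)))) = 303589 / 1440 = 210.83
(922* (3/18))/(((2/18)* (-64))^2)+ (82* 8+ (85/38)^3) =18829774357/28094464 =670.23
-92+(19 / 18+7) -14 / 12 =-766 / 9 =-85.11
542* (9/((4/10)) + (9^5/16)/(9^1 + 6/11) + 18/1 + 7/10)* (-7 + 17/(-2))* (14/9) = -402550717/72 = -5590982.18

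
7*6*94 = 3948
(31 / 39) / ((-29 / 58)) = -62 / 39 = -1.59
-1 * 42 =-42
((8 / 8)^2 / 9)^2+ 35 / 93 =976 / 2511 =0.39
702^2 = 492804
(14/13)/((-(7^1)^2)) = -2/91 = -0.02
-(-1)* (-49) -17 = -66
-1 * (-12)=12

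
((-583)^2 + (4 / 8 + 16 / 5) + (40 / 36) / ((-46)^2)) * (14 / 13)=113276040304 / 309465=366038.29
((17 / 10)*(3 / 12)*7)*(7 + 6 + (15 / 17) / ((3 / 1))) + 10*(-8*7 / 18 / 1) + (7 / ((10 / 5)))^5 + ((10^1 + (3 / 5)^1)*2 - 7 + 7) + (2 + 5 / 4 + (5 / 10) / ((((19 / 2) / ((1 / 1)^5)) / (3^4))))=3077293 / 5472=562.37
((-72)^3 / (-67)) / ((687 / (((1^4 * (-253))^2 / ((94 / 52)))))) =207057337344 / 721121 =287132.59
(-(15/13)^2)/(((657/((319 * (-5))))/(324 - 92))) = 9251000/12337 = 749.86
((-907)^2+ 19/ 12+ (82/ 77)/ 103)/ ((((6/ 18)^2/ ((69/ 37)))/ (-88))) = -32413427152614/ 26677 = -1215032693.05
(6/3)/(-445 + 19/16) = -32/7101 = -0.00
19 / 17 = 1.12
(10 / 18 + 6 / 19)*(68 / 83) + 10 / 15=1.38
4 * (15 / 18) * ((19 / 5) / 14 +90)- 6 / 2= 6256 / 21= 297.90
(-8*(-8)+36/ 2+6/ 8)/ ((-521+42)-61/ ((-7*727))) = -1684459/ 9750280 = -0.17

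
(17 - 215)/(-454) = 99/227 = 0.44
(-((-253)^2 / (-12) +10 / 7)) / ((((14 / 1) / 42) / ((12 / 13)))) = 1343829 / 91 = 14767.35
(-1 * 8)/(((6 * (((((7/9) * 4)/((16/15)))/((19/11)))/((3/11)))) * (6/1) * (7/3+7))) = -114/29645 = -0.00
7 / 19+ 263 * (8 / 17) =40095 / 323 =124.13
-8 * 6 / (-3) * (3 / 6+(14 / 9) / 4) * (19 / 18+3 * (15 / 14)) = 60.73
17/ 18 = 0.94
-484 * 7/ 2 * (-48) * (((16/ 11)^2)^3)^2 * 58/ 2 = 5485384346137264128/ 25937424601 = 211485312.46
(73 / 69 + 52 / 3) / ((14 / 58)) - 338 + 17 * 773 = 2073550 / 161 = 12879.19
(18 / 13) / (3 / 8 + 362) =144 / 37687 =0.00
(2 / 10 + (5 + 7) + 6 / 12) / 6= 2.12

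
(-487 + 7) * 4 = -1920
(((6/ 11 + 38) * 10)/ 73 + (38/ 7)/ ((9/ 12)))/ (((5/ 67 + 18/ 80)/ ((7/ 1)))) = 565737280/ 1934427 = 292.46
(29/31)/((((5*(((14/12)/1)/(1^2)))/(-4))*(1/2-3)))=1392/5425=0.26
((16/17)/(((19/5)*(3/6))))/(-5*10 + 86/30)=-0.01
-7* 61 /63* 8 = -488 /9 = -54.22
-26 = -26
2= 2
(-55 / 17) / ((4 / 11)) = -8.90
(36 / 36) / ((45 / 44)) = 44 / 45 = 0.98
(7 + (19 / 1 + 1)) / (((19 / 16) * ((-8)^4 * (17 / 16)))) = 27 / 5168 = 0.01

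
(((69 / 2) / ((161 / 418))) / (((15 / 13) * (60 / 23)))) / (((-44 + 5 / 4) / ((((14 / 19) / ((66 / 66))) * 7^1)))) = -46046 / 12825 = -3.59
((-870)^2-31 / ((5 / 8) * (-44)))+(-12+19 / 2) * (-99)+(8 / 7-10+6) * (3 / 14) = 4081027801 / 5390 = 757148.02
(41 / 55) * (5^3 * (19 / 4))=19475 / 44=442.61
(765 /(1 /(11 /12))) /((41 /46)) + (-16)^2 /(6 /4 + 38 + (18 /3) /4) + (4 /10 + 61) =350309 /410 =854.41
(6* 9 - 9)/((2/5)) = 225/2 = 112.50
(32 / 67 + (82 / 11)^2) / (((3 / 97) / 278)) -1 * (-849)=4091153203 / 8107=504644.53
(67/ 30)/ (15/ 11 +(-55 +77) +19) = 737/ 13980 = 0.05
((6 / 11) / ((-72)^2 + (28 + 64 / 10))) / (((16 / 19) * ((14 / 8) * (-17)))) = -285 / 68308856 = -0.00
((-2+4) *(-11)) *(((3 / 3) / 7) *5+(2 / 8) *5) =-605 / 14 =-43.21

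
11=11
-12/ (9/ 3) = -4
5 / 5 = 1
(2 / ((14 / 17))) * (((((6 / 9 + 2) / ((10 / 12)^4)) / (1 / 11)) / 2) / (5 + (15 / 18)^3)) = 69797376 / 5271875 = 13.24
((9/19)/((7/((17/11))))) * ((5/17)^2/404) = 225/10047884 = 0.00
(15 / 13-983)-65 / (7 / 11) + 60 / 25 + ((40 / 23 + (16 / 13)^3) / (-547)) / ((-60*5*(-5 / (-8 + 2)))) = -26158662093867 / 24185399875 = -1081.59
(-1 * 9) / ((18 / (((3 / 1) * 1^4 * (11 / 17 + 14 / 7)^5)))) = -553584375 / 2839714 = -194.94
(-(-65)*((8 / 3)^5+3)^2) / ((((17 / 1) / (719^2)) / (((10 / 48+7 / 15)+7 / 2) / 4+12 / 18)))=6190933181236619777 / 96367968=64242645245.32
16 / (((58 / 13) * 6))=52 / 87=0.60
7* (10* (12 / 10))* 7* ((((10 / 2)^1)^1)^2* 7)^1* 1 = 102900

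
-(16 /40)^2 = -4 /25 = -0.16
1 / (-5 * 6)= -1 / 30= -0.03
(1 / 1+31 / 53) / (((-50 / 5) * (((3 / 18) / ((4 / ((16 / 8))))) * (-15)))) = 168 / 1325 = 0.13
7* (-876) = -6132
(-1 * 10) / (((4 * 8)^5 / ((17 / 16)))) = -85 / 268435456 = -0.00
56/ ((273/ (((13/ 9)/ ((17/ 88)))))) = 704/ 459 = 1.53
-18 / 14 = -9 / 7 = -1.29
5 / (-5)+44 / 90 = -23 / 45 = -0.51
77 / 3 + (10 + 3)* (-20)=-703 / 3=-234.33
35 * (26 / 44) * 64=14560 / 11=1323.64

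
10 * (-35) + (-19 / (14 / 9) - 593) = -955.21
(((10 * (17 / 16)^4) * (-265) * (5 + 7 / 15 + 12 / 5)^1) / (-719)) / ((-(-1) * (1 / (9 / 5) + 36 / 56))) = 27422867535 / 889397248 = 30.83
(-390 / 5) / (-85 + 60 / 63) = 1638 / 1765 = 0.93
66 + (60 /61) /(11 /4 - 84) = 261642 /3965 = 65.99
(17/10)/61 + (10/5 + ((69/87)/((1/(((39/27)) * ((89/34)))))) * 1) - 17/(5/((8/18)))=4757498/1353285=3.52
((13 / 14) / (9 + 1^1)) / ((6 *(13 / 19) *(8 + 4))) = 19 / 10080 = 0.00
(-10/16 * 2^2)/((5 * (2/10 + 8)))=-5/82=-0.06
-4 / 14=-2 / 7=-0.29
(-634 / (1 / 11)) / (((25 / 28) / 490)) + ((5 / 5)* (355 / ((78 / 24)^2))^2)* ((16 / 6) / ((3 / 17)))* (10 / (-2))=-5028750448144 / 1285245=-3912678.48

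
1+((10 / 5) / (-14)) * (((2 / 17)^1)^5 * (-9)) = 9939287 / 9938999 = 1.00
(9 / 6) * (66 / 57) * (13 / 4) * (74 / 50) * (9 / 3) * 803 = 38238057 / 1900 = 20125.29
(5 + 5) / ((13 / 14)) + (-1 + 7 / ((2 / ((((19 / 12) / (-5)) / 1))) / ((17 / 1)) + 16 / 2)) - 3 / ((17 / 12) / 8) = -486537 / 77792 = -6.25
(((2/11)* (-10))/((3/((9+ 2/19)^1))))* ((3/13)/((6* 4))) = -865/16302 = -0.05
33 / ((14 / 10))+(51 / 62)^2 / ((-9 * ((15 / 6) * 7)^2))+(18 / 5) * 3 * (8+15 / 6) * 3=428240531 / 1177225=363.77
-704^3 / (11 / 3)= -95158272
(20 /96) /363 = 5 /8712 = 0.00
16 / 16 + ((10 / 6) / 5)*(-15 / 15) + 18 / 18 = 5 / 3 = 1.67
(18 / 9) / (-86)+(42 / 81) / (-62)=-1138 / 35991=-0.03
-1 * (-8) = 8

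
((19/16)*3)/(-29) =-57/464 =-0.12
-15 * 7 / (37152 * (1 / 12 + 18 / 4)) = -7 / 11352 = -0.00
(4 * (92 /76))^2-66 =-15362 /361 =-42.55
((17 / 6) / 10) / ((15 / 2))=17 / 450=0.04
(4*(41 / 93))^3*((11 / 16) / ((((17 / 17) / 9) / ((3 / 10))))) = 1516262 / 148955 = 10.18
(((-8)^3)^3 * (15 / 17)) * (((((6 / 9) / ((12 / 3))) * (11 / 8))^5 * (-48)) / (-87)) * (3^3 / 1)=-1649162240 / 1479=-1115052.22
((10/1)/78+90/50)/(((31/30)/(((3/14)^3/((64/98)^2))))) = 8883/206336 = 0.04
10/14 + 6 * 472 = 19829/7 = 2832.71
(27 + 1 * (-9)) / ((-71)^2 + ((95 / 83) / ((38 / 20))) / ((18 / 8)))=13446 / 3765827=0.00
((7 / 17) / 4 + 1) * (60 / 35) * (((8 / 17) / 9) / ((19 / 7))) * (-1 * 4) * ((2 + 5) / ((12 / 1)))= -0.08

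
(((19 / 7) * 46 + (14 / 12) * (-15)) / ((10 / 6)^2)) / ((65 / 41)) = 554607 / 22750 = 24.38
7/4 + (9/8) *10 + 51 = 64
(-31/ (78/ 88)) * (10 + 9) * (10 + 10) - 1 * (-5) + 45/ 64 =-33158245/ 2496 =-13284.55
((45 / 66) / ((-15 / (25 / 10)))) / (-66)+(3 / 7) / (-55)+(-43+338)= 29983183 / 101640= 294.99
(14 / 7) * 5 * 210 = 2100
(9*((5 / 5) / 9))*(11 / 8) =11 / 8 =1.38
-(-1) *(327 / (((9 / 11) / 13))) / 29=15587 / 87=179.16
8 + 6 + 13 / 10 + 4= 19.30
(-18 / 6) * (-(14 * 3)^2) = 5292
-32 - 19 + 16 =-35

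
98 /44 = 49 /22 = 2.23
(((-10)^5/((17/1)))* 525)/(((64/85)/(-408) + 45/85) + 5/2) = -26775000000/26249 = -1020038.86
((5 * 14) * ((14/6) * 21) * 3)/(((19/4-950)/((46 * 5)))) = -9466800/3781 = -2503.78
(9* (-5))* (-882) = 39690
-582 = -582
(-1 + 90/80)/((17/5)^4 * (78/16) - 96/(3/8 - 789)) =1314375/6851421857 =0.00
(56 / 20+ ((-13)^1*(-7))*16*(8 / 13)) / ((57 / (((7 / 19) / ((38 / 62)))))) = 325066 / 34295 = 9.48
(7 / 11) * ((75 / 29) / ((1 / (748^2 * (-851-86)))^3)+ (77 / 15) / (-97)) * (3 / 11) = -10005941775991765246735809025421 / 154715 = -64673378638087872841908080.00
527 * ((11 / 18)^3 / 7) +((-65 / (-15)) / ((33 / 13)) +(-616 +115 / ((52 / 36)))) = -3021052189 / 5837832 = -517.50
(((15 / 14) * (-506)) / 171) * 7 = -1265 / 57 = -22.19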